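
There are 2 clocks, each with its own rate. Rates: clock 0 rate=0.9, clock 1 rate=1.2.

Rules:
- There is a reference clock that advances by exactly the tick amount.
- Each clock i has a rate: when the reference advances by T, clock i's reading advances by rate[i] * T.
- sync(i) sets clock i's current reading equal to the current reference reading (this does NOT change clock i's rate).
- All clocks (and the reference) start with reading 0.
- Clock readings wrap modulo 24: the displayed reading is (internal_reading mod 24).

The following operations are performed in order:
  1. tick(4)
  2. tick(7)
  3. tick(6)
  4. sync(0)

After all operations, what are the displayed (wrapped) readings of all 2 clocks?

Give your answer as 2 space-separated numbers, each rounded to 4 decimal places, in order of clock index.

Answer: 17.0000 20.4000

Derivation:
After op 1 tick(4): ref=4.0000 raw=[3.6000 4.8000]
After op 2 tick(7): ref=11.0000 raw=[9.9000 13.2000]
After op 3 tick(6): ref=17.0000 raw=[15.3000 20.4000]
After op 4 sync(0): ref=17.0000 raw=[17.0000 20.4000]
Wrap final raw readings (mod 24): 17.0000 mod 24 = 17.0000; 20.4000 mod 24 = 20.4000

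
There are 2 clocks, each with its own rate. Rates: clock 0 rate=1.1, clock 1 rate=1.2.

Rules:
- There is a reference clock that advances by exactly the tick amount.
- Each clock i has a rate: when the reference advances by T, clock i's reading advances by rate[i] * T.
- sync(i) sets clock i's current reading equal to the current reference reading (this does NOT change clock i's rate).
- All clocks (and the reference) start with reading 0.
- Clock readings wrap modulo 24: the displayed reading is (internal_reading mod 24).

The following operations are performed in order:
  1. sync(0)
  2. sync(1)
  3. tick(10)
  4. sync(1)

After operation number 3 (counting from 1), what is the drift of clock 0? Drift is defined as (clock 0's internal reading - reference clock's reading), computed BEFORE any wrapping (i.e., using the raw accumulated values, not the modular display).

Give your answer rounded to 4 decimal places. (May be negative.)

After op 1 sync(0): ref=0.0000 raw=[0.0000 0.0000]
After op 2 sync(1): ref=0.0000 raw=[0.0000 0.0000]
After op 3 tick(10): ref=10.0000 raw=[11.0000 12.0000]
Drift of clock 0 after op 3: 11.0000 - 10.0000 = 1.0000

Answer: 1.0000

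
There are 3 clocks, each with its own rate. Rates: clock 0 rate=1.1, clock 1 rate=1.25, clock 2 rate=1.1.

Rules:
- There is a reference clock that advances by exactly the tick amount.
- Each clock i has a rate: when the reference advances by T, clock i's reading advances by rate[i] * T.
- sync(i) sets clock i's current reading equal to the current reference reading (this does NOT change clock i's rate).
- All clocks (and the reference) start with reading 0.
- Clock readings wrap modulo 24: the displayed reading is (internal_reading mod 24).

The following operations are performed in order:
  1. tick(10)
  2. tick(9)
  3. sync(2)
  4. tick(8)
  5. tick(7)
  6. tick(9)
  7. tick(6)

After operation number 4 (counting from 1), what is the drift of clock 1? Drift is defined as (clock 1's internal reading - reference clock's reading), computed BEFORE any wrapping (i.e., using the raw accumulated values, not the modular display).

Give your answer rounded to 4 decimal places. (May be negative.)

Answer: 6.7500

Derivation:
After op 1 tick(10): ref=10.0000 raw=[11.0000 12.5000 11.0000]
After op 2 tick(9): ref=19.0000 raw=[20.9000 23.7500 20.9000]
After op 3 sync(2): ref=19.0000 raw=[20.9000 23.7500 19.0000]
After op 4 tick(8): ref=27.0000 raw=[29.7000 33.7500 27.8000]
Drift of clock 1 after op 4: 33.7500 - 27.0000 = 6.7500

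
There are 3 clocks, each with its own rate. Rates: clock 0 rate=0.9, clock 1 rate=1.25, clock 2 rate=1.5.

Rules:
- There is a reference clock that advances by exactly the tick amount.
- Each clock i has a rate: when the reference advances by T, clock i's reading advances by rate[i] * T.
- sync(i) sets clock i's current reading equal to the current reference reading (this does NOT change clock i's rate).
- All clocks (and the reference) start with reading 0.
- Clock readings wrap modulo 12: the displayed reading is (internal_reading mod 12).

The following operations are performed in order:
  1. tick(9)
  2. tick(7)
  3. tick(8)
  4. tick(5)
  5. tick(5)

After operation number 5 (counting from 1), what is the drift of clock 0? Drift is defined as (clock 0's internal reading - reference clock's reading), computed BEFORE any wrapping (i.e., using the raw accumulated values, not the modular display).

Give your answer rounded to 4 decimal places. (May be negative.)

Answer: -3.4000

Derivation:
After op 1 tick(9): ref=9.0000 raw=[8.1000 11.2500 13.5000]
After op 2 tick(7): ref=16.0000 raw=[14.4000 20.0000 24.0000]
After op 3 tick(8): ref=24.0000 raw=[21.6000 30.0000 36.0000]
After op 4 tick(5): ref=29.0000 raw=[26.1000 36.2500 43.5000]
After op 5 tick(5): ref=34.0000 raw=[30.6000 42.5000 51.0000]
Drift of clock 0 after op 5: 30.6000 - 34.0000 = -3.4000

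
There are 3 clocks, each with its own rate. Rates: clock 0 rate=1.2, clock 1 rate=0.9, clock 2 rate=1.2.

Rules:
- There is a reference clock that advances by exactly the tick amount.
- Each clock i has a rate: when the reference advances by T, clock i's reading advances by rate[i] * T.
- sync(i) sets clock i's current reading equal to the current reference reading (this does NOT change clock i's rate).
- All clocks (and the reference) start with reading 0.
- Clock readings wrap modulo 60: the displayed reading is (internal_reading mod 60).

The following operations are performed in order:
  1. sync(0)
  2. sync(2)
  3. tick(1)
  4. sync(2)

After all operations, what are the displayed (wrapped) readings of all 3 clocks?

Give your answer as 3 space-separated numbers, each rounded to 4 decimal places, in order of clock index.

Answer: 1.2000 0.9000 1.0000

Derivation:
After op 1 sync(0): ref=0.0000 raw=[0.0000 0.0000 0.0000]
After op 2 sync(2): ref=0.0000 raw=[0.0000 0.0000 0.0000]
After op 3 tick(1): ref=1.0000 raw=[1.2000 0.9000 1.2000]
After op 4 sync(2): ref=1.0000 raw=[1.2000 0.9000 1.0000]
Wrap final raw readings (mod 60): 1.2000 mod 60 = 1.2000; 0.9000 mod 60 = 0.9000; 1.0000 mod 60 = 1.0000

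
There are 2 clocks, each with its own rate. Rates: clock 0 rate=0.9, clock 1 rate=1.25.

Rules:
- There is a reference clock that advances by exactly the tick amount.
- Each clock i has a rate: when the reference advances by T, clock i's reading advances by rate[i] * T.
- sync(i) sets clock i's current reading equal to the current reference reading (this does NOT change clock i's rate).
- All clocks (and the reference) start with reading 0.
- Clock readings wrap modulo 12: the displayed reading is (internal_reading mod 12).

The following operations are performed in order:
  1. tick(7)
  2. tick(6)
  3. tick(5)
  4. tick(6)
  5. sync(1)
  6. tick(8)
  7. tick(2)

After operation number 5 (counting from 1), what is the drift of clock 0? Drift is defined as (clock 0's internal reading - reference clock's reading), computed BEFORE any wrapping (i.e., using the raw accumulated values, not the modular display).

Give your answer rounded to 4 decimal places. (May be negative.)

Answer: -2.4000

Derivation:
After op 1 tick(7): ref=7.0000 raw=[6.3000 8.7500]
After op 2 tick(6): ref=13.0000 raw=[11.7000 16.2500]
After op 3 tick(5): ref=18.0000 raw=[16.2000 22.5000]
After op 4 tick(6): ref=24.0000 raw=[21.6000 30.0000]
After op 5 sync(1): ref=24.0000 raw=[21.6000 24.0000]
Drift of clock 0 after op 5: 21.6000 - 24.0000 = -2.4000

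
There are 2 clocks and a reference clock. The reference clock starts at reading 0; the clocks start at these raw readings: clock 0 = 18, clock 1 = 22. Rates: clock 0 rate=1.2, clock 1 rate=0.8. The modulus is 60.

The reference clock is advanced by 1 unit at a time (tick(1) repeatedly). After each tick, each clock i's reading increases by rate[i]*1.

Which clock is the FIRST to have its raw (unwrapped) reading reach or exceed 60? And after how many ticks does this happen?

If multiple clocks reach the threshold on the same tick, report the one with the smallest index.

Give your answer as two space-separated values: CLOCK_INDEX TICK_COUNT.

Answer: 0 35

Derivation:
clock 0: start=18, rate=1.2, needs 60-18 = 42; ticks = ceil(42/1.2) = ceil(35.0000) = 35; reading at tick 35 = 18 + 1.2*35 = 60.0000
clock 1: start=22, rate=0.8, needs 60-22 = 38; ticks = ceil(38/0.8) = ceil(47.5000) = 48; reading at tick 48 = 22 + 0.8*48 = 60.4000
Minimum tick count = 35; winners = [0]; smallest index = 0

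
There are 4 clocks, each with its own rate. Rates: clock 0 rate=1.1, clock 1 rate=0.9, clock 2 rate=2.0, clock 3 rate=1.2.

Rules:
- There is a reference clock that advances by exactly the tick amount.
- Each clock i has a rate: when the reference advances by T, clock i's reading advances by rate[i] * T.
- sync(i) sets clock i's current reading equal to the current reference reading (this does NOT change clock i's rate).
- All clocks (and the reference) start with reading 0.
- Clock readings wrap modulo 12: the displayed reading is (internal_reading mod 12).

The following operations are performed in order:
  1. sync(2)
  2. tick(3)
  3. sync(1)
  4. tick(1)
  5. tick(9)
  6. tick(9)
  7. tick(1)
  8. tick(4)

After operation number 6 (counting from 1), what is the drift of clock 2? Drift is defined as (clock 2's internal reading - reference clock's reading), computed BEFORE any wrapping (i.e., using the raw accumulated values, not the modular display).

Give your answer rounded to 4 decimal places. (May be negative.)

Answer: 22.0000

Derivation:
After op 1 sync(2): ref=0.0000 raw=[0.0000 0.0000 0.0000 0.0000]
After op 2 tick(3): ref=3.0000 raw=[3.3000 2.7000 6.0000 3.6000]
After op 3 sync(1): ref=3.0000 raw=[3.3000 3.0000 6.0000 3.6000]
After op 4 tick(1): ref=4.0000 raw=[4.4000 3.9000 8.0000 4.8000]
After op 5 tick(9): ref=13.0000 raw=[14.3000 12.0000 26.0000 15.6000]
After op 6 tick(9): ref=22.0000 raw=[24.2000 20.1000 44.0000 26.4000]
Drift of clock 2 after op 6: 44.0000 - 22.0000 = 22.0000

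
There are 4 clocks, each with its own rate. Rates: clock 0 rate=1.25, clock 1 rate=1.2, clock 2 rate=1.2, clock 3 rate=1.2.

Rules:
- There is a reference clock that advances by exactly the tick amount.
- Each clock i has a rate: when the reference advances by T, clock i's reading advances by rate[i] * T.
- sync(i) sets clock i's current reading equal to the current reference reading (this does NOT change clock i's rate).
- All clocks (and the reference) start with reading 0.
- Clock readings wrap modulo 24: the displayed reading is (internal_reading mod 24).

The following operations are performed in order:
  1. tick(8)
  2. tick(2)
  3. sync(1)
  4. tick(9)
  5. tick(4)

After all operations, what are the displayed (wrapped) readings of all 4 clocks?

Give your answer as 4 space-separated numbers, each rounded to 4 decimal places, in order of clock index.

Answer: 4.7500 1.6000 3.6000 3.6000

Derivation:
After op 1 tick(8): ref=8.0000 raw=[10.0000 9.6000 9.6000 9.6000]
After op 2 tick(2): ref=10.0000 raw=[12.5000 12.0000 12.0000 12.0000]
After op 3 sync(1): ref=10.0000 raw=[12.5000 10.0000 12.0000 12.0000]
After op 4 tick(9): ref=19.0000 raw=[23.7500 20.8000 22.8000 22.8000]
After op 5 tick(4): ref=23.0000 raw=[28.7500 25.6000 27.6000 27.6000]
Wrap final raw readings (mod 24): 28.7500 mod 24 = 4.7500; 25.6000 mod 24 = 1.6000; 27.6000 mod 24 = 3.6000; 27.6000 mod 24 = 3.6000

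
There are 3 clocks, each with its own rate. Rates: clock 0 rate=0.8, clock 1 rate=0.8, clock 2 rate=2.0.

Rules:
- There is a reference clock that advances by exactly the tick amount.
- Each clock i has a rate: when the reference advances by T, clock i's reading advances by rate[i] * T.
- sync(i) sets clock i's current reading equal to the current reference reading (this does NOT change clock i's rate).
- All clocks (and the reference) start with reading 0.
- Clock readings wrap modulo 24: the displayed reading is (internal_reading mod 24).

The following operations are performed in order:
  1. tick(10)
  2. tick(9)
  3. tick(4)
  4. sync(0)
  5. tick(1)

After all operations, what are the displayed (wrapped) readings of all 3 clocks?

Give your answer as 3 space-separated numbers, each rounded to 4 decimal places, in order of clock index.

After op 1 tick(10): ref=10.0000 raw=[8.0000 8.0000 20.0000]
After op 2 tick(9): ref=19.0000 raw=[15.2000 15.2000 38.0000]
After op 3 tick(4): ref=23.0000 raw=[18.4000 18.4000 46.0000]
After op 4 sync(0): ref=23.0000 raw=[23.0000 18.4000 46.0000]
After op 5 tick(1): ref=24.0000 raw=[23.8000 19.2000 48.0000]
Wrap final raw readings (mod 24): 23.8000 mod 24 = 23.8000; 19.2000 mod 24 = 19.2000; 48.0000 mod 24 = 0.0000

Answer: 23.8000 19.2000 0.0000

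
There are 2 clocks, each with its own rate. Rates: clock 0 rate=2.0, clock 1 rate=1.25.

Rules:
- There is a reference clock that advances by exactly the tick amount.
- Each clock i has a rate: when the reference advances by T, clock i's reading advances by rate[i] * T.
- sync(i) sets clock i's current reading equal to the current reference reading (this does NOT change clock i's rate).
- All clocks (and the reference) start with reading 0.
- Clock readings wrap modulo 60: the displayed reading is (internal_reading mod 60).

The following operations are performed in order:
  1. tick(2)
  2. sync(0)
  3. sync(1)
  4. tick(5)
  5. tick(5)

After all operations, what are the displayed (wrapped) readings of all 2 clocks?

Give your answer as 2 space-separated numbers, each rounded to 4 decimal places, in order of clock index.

Answer: 22.0000 14.5000

Derivation:
After op 1 tick(2): ref=2.0000 raw=[4.0000 2.5000]
After op 2 sync(0): ref=2.0000 raw=[2.0000 2.5000]
After op 3 sync(1): ref=2.0000 raw=[2.0000 2.0000]
After op 4 tick(5): ref=7.0000 raw=[12.0000 8.2500]
After op 5 tick(5): ref=12.0000 raw=[22.0000 14.5000]
Wrap final raw readings (mod 60): 22.0000 mod 60 = 22.0000; 14.5000 mod 60 = 14.5000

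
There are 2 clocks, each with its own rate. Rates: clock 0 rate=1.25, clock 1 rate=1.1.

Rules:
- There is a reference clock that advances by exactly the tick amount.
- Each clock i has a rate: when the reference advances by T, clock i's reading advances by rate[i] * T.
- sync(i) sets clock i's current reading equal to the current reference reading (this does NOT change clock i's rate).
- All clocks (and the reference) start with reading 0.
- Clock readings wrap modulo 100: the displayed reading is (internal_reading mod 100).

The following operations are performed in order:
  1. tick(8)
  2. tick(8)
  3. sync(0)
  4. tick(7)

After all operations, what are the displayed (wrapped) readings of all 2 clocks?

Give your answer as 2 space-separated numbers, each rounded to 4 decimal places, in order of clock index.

After op 1 tick(8): ref=8.0000 raw=[10.0000 8.8000]
After op 2 tick(8): ref=16.0000 raw=[20.0000 17.6000]
After op 3 sync(0): ref=16.0000 raw=[16.0000 17.6000]
After op 4 tick(7): ref=23.0000 raw=[24.7500 25.3000]
Wrap final raw readings (mod 100): 24.7500 mod 100 = 24.7500; 25.3000 mod 100 = 25.3000

Answer: 24.7500 25.3000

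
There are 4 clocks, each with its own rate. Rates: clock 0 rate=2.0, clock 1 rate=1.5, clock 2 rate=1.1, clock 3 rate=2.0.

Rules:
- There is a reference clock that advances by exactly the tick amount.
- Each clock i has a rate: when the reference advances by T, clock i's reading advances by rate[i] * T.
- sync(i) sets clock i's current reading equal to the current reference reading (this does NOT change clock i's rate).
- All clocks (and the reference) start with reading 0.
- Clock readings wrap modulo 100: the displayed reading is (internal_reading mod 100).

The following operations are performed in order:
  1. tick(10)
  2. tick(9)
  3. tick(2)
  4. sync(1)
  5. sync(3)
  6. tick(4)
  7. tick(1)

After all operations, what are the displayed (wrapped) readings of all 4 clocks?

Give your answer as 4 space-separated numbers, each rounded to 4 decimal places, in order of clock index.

Answer: 52.0000 28.5000 28.6000 31.0000

Derivation:
After op 1 tick(10): ref=10.0000 raw=[20.0000 15.0000 11.0000 20.0000]
After op 2 tick(9): ref=19.0000 raw=[38.0000 28.5000 20.9000 38.0000]
After op 3 tick(2): ref=21.0000 raw=[42.0000 31.5000 23.1000 42.0000]
After op 4 sync(1): ref=21.0000 raw=[42.0000 21.0000 23.1000 42.0000]
After op 5 sync(3): ref=21.0000 raw=[42.0000 21.0000 23.1000 21.0000]
After op 6 tick(4): ref=25.0000 raw=[50.0000 27.0000 27.5000 29.0000]
After op 7 tick(1): ref=26.0000 raw=[52.0000 28.5000 28.6000 31.0000]
Wrap final raw readings (mod 100): 52.0000 mod 100 = 52.0000; 28.5000 mod 100 = 28.5000; 28.6000 mod 100 = 28.6000; 31.0000 mod 100 = 31.0000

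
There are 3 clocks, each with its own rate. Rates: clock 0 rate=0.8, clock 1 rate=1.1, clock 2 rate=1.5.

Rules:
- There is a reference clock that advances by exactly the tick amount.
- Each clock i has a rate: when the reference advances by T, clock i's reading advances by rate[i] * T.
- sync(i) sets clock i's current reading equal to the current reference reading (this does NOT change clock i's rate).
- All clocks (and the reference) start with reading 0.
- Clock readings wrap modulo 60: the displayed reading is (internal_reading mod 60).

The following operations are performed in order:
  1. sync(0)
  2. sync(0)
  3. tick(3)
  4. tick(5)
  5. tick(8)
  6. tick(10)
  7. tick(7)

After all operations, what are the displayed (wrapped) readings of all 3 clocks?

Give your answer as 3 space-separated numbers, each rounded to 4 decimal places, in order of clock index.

Answer: 26.4000 36.3000 49.5000

Derivation:
After op 1 sync(0): ref=0.0000 raw=[0.0000 0.0000 0.0000]
After op 2 sync(0): ref=0.0000 raw=[0.0000 0.0000 0.0000]
After op 3 tick(3): ref=3.0000 raw=[2.4000 3.3000 4.5000]
After op 4 tick(5): ref=8.0000 raw=[6.4000 8.8000 12.0000]
After op 5 tick(8): ref=16.0000 raw=[12.8000 17.6000 24.0000]
After op 6 tick(10): ref=26.0000 raw=[20.8000 28.6000 39.0000]
After op 7 tick(7): ref=33.0000 raw=[26.4000 36.3000 49.5000]
Wrap final raw readings (mod 60): 26.4000 mod 60 = 26.4000; 36.3000 mod 60 = 36.3000; 49.5000 mod 60 = 49.5000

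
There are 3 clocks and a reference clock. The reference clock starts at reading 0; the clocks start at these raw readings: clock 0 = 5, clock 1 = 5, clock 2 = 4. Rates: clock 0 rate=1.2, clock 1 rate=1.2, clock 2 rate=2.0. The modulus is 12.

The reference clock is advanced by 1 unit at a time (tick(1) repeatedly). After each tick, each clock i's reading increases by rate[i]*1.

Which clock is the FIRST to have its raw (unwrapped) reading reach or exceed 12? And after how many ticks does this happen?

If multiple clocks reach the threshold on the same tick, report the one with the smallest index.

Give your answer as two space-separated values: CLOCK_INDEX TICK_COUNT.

Answer: 2 4

Derivation:
clock 0: start=5, rate=1.2, needs 12-5 = 7; ticks = ceil(7/1.2) = ceil(5.8333) = 6; reading at tick 6 = 5 + 1.2*6 = 12.2000
clock 1: start=5, rate=1.2, needs 12-5 = 7; ticks = ceil(7/1.2) = ceil(5.8333) = 6; reading at tick 6 = 5 + 1.2*6 = 12.2000
clock 2: start=4, rate=2.0, needs 12-4 = 8; ticks = ceil(8/2.0) = ceil(4.0000) = 4; reading at tick 4 = 4 + 2.0*4 = 12.0000
Minimum tick count = 4; winners = [2]; smallest index = 2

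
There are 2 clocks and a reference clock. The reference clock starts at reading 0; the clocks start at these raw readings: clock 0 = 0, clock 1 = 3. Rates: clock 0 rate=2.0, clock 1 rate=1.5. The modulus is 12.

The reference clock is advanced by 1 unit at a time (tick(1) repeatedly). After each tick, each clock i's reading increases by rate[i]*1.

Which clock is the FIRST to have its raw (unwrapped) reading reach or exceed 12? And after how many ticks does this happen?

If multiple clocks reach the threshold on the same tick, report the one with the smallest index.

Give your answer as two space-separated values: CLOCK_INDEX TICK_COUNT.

Answer: 0 6

Derivation:
clock 0: start=0, rate=2.0, needs 12-0 = 12; ticks = ceil(12/2.0) = ceil(6.0000) = 6; reading at tick 6 = 0 + 2.0*6 = 12.0000
clock 1: start=3, rate=1.5, needs 12-3 = 9; ticks = ceil(9/1.5) = ceil(6.0000) = 6; reading at tick 6 = 3 + 1.5*6 = 12.0000
Minimum tick count = 6; winners = [0, 1]; smallest index = 0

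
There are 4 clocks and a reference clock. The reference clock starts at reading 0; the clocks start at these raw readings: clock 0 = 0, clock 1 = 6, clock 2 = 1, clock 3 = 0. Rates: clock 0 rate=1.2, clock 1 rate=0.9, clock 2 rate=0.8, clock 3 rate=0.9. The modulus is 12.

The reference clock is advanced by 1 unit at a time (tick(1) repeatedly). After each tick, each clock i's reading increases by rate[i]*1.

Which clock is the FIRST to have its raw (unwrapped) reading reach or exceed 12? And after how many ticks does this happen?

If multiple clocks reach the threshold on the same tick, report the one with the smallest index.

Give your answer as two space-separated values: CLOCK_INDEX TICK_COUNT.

Answer: 1 7

Derivation:
clock 0: start=0, rate=1.2, needs 12-0 = 12; ticks = ceil(12/1.2) = ceil(10.0000) = 10; reading at tick 10 = 0 + 1.2*10 = 12.0000
clock 1: start=6, rate=0.9, needs 12-6 = 6; ticks = ceil(6/0.9) = ceil(6.6667) = 7; reading at tick 7 = 6 + 0.9*7 = 12.3000
clock 2: start=1, rate=0.8, needs 12-1 = 11; ticks = ceil(11/0.8) = ceil(13.7500) = 14; reading at tick 14 = 1 + 0.8*14 = 12.2000
clock 3: start=0, rate=0.9, needs 12-0 = 12; ticks = ceil(12/0.9) = ceil(13.3333) = 14; reading at tick 14 = 0 + 0.9*14 = 12.6000
Minimum tick count = 7; winners = [1]; smallest index = 1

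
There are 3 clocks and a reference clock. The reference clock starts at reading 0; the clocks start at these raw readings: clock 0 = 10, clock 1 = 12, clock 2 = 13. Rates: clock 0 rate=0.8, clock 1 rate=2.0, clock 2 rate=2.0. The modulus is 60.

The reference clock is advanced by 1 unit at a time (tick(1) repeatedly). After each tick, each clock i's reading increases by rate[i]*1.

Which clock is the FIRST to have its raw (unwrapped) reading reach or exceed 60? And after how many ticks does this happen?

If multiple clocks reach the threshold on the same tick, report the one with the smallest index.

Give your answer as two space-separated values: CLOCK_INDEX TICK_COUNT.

Answer: 1 24

Derivation:
clock 0: start=10, rate=0.8, needs 60-10 = 50; ticks = ceil(50/0.8) = ceil(62.5000) = 63; reading at tick 63 = 10 + 0.8*63 = 60.4000
clock 1: start=12, rate=2.0, needs 60-12 = 48; ticks = ceil(48/2.0) = ceil(24.0000) = 24; reading at tick 24 = 12 + 2.0*24 = 60.0000
clock 2: start=13, rate=2.0, needs 60-13 = 47; ticks = ceil(47/2.0) = ceil(23.5000) = 24; reading at tick 24 = 13 + 2.0*24 = 61.0000
Minimum tick count = 24; winners = [1, 2]; smallest index = 1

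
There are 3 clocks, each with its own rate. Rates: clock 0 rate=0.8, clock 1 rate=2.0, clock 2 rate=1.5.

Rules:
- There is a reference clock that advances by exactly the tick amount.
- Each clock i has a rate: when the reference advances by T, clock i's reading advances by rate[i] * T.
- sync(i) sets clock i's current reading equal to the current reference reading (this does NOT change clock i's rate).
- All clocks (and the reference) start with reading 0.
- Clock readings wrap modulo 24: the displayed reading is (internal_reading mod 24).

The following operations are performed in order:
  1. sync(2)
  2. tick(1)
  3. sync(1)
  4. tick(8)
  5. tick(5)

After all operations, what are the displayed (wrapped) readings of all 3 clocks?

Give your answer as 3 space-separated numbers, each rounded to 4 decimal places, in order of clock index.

After op 1 sync(2): ref=0.0000 raw=[0.0000 0.0000 0.0000]
After op 2 tick(1): ref=1.0000 raw=[0.8000 2.0000 1.5000]
After op 3 sync(1): ref=1.0000 raw=[0.8000 1.0000 1.5000]
After op 4 tick(8): ref=9.0000 raw=[7.2000 17.0000 13.5000]
After op 5 tick(5): ref=14.0000 raw=[11.2000 27.0000 21.0000]
Wrap final raw readings (mod 24): 11.2000 mod 24 = 11.2000; 27.0000 mod 24 = 3.0000; 21.0000 mod 24 = 21.0000

Answer: 11.2000 3.0000 21.0000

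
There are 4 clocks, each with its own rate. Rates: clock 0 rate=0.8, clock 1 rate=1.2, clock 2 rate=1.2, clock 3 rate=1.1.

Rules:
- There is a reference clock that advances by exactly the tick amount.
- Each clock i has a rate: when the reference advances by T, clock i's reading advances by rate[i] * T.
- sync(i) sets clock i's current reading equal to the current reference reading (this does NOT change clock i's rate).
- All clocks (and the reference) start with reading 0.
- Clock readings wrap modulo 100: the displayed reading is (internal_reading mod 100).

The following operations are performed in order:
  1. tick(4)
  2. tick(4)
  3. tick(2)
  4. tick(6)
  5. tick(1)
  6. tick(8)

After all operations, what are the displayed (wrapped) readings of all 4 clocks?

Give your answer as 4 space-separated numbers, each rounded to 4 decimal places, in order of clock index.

After op 1 tick(4): ref=4.0000 raw=[3.2000 4.8000 4.8000 4.4000]
After op 2 tick(4): ref=8.0000 raw=[6.4000 9.6000 9.6000 8.8000]
After op 3 tick(2): ref=10.0000 raw=[8.0000 12.0000 12.0000 11.0000]
After op 4 tick(6): ref=16.0000 raw=[12.8000 19.2000 19.2000 17.6000]
After op 5 tick(1): ref=17.0000 raw=[13.6000 20.4000 20.4000 18.7000]
After op 6 tick(8): ref=25.0000 raw=[20.0000 30.0000 30.0000 27.5000]
Wrap final raw readings (mod 100): 20.0000 mod 100 = 20.0000; 30.0000 mod 100 = 30.0000; 30.0000 mod 100 = 30.0000; 27.5000 mod 100 = 27.5000

Answer: 20.0000 30.0000 30.0000 27.5000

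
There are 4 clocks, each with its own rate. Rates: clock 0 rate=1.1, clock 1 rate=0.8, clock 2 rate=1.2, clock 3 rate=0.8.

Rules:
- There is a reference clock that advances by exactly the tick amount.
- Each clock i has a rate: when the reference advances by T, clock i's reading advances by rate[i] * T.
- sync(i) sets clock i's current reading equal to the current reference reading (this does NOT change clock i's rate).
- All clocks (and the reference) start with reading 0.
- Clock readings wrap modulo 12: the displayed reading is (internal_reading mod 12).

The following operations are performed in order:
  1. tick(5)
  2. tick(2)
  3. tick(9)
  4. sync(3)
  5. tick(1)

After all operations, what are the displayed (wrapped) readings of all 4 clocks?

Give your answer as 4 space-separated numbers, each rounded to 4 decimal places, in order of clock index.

After op 1 tick(5): ref=5.0000 raw=[5.5000 4.0000 6.0000 4.0000]
After op 2 tick(2): ref=7.0000 raw=[7.7000 5.6000 8.4000 5.6000]
After op 3 tick(9): ref=16.0000 raw=[17.6000 12.8000 19.2000 12.8000]
After op 4 sync(3): ref=16.0000 raw=[17.6000 12.8000 19.2000 16.0000]
After op 5 tick(1): ref=17.0000 raw=[18.7000 13.6000 20.4000 16.8000]
Wrap final raw readings (mod 12): 18.7000 mod 12 = 6.7000; 13.6000 mod 12 = 1.6000; 20.4000 mod 12 = 8.4000; 16.8000 mod 12 = 4.8000

Answer: 6.7000 1.6000 8.4000 4.8000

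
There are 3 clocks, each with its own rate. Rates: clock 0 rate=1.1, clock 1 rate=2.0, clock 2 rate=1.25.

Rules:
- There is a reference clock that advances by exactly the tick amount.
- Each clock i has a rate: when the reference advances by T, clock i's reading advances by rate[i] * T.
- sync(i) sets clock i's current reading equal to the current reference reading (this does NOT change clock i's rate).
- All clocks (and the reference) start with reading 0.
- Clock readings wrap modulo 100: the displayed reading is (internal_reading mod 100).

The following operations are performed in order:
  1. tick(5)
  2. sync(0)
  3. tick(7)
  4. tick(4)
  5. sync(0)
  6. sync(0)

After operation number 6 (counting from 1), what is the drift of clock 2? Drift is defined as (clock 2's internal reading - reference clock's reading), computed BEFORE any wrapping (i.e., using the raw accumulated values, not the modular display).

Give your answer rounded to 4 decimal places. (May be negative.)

Answer: 4.0000

Derivation:
After op 1 tick(5): ref=5.0000 raw=[5.5000 10.0000 6.2500]
After op 2 sync(0): ref=5.0000 raw=[5.0000 10.0000 6.2500]
After op 3 tick(7): ref=12.0000 raw=[12.7000 24.0000 15.0000]
After op 4 tick(4): ref=16.0000 raw=[17.1000 32.0000 20.0000]
After op 5 sync(0): ref=16.0000 raw=[16.0000 32.0000 20.0000]
After op 6 sync(0): ref=16.0000 raw=[16.0000 32.0000 20.0000]
Drift of clock 2 after op 6: 20.0000 - 16.0000 = 4.0000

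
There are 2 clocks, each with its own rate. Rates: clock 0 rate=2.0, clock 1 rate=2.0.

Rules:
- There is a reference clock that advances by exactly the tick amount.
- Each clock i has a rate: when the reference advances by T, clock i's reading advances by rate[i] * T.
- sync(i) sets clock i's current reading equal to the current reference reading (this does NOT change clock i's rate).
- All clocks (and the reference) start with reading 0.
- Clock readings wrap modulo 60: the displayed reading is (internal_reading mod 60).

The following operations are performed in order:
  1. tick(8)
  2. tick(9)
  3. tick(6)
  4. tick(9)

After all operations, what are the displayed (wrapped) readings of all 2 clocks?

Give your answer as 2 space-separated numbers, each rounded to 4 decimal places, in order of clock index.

Answer: 4.0000 4.0000

Derivation:
After op 1 tick(8): ref=8.0000 raw=[16.0000 16.0000]
After op 2 tick(9): ref=17.0000 raw=[34.0000 34.0000]
After op 3 tick(6): ref=23.0000 raw=[46.0000 46.0000]
After op 4 tick(9): ref=32.0000 raw=[64.0000 64.0000]
Wrap final raw readings (mod 60): 64.0000 mod 60 = 4.0000; 64.0000 mod 60 = 4.0000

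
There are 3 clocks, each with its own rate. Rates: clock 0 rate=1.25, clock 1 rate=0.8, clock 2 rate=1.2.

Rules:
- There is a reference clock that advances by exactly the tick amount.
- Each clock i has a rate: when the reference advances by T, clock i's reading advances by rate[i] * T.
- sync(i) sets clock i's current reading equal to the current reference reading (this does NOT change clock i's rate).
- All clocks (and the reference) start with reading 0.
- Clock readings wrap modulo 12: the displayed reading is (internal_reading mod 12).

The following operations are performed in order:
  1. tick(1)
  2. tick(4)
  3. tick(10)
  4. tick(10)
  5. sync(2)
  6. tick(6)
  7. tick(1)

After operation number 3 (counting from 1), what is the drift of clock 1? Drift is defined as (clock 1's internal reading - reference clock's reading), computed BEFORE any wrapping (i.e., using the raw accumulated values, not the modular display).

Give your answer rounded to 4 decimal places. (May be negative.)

Answer: -3.0000

Derivation:
After op 1 tick(1): ref=1.0000 raw=[1.2500 0.8000 1.2000]
After op 2 tick(4): ref=5.0000 raw=[6.2500 4.0000 6.0000]
After op 3 tick(10): ref=15.0000 raw=[18.7500 12.0000 18.0000]
Drift of clock 1 after op 3: 12.0000 - 15.0000 = -3.0000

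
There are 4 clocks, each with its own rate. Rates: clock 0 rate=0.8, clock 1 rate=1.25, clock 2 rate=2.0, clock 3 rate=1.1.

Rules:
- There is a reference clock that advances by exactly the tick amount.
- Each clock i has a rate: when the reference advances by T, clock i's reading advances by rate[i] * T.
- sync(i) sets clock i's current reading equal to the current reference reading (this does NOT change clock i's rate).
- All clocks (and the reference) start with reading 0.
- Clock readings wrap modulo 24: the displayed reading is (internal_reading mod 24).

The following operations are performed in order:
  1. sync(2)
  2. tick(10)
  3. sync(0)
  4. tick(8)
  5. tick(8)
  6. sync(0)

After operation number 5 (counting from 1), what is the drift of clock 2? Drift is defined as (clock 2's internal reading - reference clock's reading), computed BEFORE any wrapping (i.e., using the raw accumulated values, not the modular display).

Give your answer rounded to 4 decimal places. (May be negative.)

Answer: 26.0000

Derivation:
After op 1 sync(2): ref=0.0000 raw=[0.0000 0.0000 0.0000 0.0000]
After op 2 tick(10): ref=10.0000 raw=[8.0000 12.5000 20.0000 11.0000]
After op 3 sync(0): ref=10.0000 raw=[10.0000 12.5000 20.0000 11.0000]
After op 4 tick(8): ref=18.0000 raw=[16.4000 22.5000 36.0000 19.8000]
After op 5 tick(8): ref=26.0000 raw=[22.8000 32.5000 52.0000 28.6000]
Drift of clock 2 after op 5: 52.0000 - 26.0000 = 26.0000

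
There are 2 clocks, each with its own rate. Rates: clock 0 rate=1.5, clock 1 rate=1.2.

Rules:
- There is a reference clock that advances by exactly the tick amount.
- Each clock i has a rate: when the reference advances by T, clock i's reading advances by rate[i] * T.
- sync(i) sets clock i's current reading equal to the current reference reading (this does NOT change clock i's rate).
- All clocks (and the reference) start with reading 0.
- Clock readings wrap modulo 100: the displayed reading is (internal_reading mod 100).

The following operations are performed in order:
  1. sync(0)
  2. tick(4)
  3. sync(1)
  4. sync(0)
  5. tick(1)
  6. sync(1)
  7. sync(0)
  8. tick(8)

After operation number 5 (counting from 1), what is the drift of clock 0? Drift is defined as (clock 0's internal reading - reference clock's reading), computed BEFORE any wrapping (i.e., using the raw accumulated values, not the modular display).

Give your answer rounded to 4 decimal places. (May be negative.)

After op 1 sync(0): ref=0.0000 raw=[0.0000 0.0000]
After op 2 tick(4): ref=4.0000 raw=[6.0000 4.8000]
After op 3 sync(1): ref=4.0000 raw=[6.0000 4.0000]
After op 4 sync(0): ref=4.0000 raw=[4.0000 4.0000]
After op 5 tick(1): ref=5.0000 raw=[5.5000 5.2000]
Drift of clock 0 after op 5: 5.5000 - 5.0000 = 0.5000

Answer: 0.5000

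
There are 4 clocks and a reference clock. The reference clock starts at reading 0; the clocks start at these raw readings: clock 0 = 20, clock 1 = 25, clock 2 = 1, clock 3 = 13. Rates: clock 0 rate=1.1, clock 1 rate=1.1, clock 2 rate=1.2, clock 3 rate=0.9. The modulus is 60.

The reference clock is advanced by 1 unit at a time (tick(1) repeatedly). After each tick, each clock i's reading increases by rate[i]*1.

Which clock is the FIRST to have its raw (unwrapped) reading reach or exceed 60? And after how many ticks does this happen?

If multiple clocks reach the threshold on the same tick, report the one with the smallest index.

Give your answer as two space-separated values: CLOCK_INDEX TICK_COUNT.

Answer: 1 32

Derivation:
clock 0: start=20, rate=1.1, needs 60-20 = 40; ticks = ceil(40/1.1) = ceil(36.3636) = 37; reading at tick 37 = 20 + 1.1*37 = 60.7000
clock 1: start=25, rate=1.1, needs 60-25 = 35; ticks = ceil(35/1.1) = ceil(31.8182) = 32; reading at tick 32 = 25 + 1.1*32 = 60.2000
clock 2: start=1, rate=1.2, needs 60-1 = 59; ticks = ceil(59/1.2) = ceil(49.1667) = 50; reading at tick 50 = 1 + 1.2*50 = 61.0000
clock 3: start=13, rate=0.9, needs 60-13 = 47; ticks = ceil(47/0.9) = ceil(52.2222) = 53; reading at tick 53 = 13 + 0.9*53 = 60.7000
Minimum tick count = 32; winners = [1]; smallest index = 1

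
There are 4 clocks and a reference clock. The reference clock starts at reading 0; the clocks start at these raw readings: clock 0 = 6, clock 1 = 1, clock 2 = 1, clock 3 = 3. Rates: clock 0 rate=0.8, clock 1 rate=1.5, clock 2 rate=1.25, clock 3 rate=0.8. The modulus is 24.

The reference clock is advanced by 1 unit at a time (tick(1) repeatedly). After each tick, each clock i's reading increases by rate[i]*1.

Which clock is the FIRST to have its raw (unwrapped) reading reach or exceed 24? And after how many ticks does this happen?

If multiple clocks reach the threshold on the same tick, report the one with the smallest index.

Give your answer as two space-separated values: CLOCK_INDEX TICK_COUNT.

clock 0: start=6, rate=0.8, needs 24-6 = 18; ticks = ceil(18/0.8) = ceil(22.5000) = 23; reading at tick 23 = 6 + 0.8*23 = 24.4000
clock 1: start=1, rate=1.5, needs 24-1 = 23; ticks = ceil(23/1.5) = ceil(15.3333) = 16; reading at tick 16 = 1 + 1.5*16 = 25.0000
clock 2: start=1, rate=1.25, needs 24-1 = 23; ticks = ceil(23/1.25) = ceil(18.4000) = 19; reading at tick 19 = 1 + 1.25*19 = 24.7500
clock 3: start=3, rate=0.8, needs 24-3 = 21; ticks = ceil(21/0.8) = ceil(26.2500) = 27; reading at tick 27 = 3 + 0.8*27 = 24.6000
Minimum tick count = 16; winners = [1]; smallest index = 1

Answer: 1 16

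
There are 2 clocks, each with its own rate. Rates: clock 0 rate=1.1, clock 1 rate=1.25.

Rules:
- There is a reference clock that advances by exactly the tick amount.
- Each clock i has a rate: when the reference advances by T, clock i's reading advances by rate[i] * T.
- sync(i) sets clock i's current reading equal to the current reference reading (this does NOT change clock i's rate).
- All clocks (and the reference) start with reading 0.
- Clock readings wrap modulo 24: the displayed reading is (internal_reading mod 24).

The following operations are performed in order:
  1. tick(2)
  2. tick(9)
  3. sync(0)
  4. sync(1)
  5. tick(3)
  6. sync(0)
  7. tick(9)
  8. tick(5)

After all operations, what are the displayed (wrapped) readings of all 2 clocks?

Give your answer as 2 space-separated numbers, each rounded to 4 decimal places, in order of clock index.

After op 1 tick(2): ref=2.0000 raw=[2.2000 2.5000]
After op 2 tick(9): ref=11.0000 raw=[12.1000 13.7500]
After op 3 sync(0): ref=11.0000 raw=[11.0000 13.7500]
After op 4 sync(1): ref=11.0000 raw=[11.0000 11.0000]
After op 5 tick(3): ref=14.0000 raw=[14.3000 14.7500]
After op 6 sync(0): ref=14.0000 raw=[14.0000 14.7500]
After op 7 tick(9): ref=23.0000 raw=[23.9000 26.0000]
After op 8 tick(5): ref=28.0000 raw=[29.4000 32.2500]
Wrap final raw readings (mod 24): 29.4000 mod 24 = 5.4000; 32.2500 mod 24 = 8.2500

Answer: 5.4000 8.2500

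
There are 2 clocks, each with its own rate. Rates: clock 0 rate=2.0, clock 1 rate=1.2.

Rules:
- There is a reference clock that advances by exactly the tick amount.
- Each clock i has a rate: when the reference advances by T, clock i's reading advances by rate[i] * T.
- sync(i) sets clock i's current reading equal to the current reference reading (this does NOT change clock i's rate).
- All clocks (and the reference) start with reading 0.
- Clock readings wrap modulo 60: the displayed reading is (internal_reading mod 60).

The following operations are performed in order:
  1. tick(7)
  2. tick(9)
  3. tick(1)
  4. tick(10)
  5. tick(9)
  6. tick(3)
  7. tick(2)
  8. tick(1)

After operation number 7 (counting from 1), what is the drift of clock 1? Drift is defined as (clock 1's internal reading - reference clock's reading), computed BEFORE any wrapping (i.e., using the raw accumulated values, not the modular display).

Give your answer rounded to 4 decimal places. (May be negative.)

After op 1 tick(7): ref=7.0000 raw=[14.0000 8.4000]
After op 2 tick(9): ref=16.0000 raw=[32.0000 19.2000]
After op 3 tick(1): ref=17.0000 raw=[34.0000 20.4000]
After op 4 tick(10): ref=27.0000 raw=[54.0000 32.4000]
After op 5 tick(9): ref=36.0000 raw=[72.0000 43.2000]
After op 6 tick(3): ref=39.0000 raw=[78.0000 46.8000]
After op 7 tick(2): ref=41.0000 raw=[82.0000 49.2000]
Drift of clock 1 after op 7: 49.2000 - 41.0000 = 8.2000

Answer: 8.2000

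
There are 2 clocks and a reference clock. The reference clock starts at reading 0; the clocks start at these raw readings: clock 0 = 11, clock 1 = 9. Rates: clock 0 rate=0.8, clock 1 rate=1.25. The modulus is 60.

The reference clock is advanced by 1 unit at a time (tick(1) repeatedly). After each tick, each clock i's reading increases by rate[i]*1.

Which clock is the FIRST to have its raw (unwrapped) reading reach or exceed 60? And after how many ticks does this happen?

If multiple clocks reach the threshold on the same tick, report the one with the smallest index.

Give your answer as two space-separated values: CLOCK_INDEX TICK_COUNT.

Answer: 1 41

Derivation:
clock 0: start=11, rate=0.8, needs 60-11 = 49; ticks = ceil(49/0.8) = ceil(61.2500) = 62; reading at tick 62 = 11 + 0.8*62 = 60.6000
clock 1: start=9, rate=1.25, needs 60-9 = 51; ticks = ceil(51/1.25) = ceil(40.8000) = 41; reading at tick 41 = 9 + 1.25*41 = 60.2500
Minimum tick count = 41; winners = [1]; smallest index = 1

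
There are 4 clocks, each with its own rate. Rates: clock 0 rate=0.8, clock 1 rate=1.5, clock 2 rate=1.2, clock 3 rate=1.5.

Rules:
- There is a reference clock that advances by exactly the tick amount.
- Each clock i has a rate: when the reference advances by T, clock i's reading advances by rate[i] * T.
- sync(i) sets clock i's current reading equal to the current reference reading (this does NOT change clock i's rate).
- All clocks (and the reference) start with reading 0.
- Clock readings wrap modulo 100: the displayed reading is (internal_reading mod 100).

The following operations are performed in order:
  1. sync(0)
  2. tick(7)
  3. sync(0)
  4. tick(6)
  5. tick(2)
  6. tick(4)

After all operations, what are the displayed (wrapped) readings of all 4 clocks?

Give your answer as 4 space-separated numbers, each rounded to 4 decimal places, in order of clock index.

Answer: 16.6000 28.5000 22.8000 28.5000

Derivation:
After op 1 sync(0): ref=0.0000 raw=[0.0000 0.0000 0.0000 0.0000]
After op 2 tick(7): ref=7.0000 raw=[5.6000 10.5000 8.4000 10.5000]
After op 3 sync(0): ref=7.0000 raw=[7.0000 10.5000 8.4000 10.5000]
After op 4 tick(6): ref=13.0000 raw=[11.8000 19.5000 15.6000 19.5000]
After op 5 tick(2): ref=15.0000 raw=[13.4000 22.5000 18.0000 22.5000]
After op 6 tick(4): ref=19.0000 raw=[16.6000 28.5000 22.8000 28.5000]
Wrap final raw readings (mod 100): 16.6000 mod 100 = 16.6000; 28.5000 mod 100 = 28.5000; 22.8000 mod 100 = 22.8000; 28.5000 mod 100 = 28.5000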